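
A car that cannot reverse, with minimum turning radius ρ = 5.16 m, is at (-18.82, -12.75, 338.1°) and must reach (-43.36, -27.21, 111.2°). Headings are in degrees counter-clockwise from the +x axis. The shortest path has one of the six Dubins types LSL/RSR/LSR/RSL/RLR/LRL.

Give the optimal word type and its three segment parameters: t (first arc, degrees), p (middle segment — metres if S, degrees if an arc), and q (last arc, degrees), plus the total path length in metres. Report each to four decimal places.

RSR: t = 134.4251°, p = 19.4408 m, q = 92.4749°, L = 39.8751 m

Let ψ = atan2(Δy, Δx) = atan2(-14.46, -24.54) = -149.4916° be the start→goal bearing.
Normalize: d = |goal − start| / ρ = 28.483385/5.16 = 5.520036, α = (θ_start − ψ) mod 360° = 127.5916° = 2.226894 rad, β = (θ_goal − ψ) mod 360° = 260.6916° = 4.549927 rad.
Common terms: sin α = 0.792379, cos α = -0.610029, sin β = -0.986832, cos β = -0.161748, cos(α−β) = -0.683274, d² = 30.470795. Work in radians in the unit-radius frame; every candidate has L = ρ·(t + p + q).
LSL: p² = 2 + d² − 2cos(α−β) + 2d(sin α − sin β) = 53.479959; p = √p² = 7.312999; φ = atan2(cos β − cos α, d + sin α − sin β) = 0.061338 rad; t = (φ − α) mod 2π = 4.117629 rad, q = (β − φ) mod 2π = 4.488589 rad → L = 5.16·(4.117629 + 7.312999 + 4.488589) = 5.16·15.919218 = 82.143164 m
RSR: p² = 2 + d² − 2cos(α−β) + 2d(sin β − sin α) = 14.194726; p = √p² = 3.767589; φ = atan2(cos α − cos β, d − sin α + sin β) = -0.119266 rad; t = (α − φ) mod 2π = 2.346160 rad, q = (φ − β) mod 2π = 1.613992 rad → L = 5.16·(2.346160 + 3.767589 + 1.613992) = 5.16·7.727741 = 39.875144 m
LSR: p² = d² − 2 + 2cos(α−β) + 2d(sin α + sin β) = 24.957470; p = √p² = 4.995745; φ = atan2(−cos α − cos β, d + sin α + sin β) − atan2(−2, p) = 0.524717 rad; t = (φ − α) mod 2π = 4.581008 rad, q = (φ − β) mod 2π = 2.257975 rad → L = 5.16·(4.581008 + 4.995745 + 2.257975) = 5.16·11.834729 = 61.067201 m
RSL: p² = d² − 2 + 2cos(α−β) − 2d(sin α + sin β) = 29.251025; p = √p² = 5.408422; φ = atan2(cos α + cos β, d − sin α − sin β) − atan2(2, p) = -0.488442 rad; t = (α − φ) mod 2π = 2.715336 rad, q = (β − φ) mod 2π = 5.038369 rad → L = 5.16·(2.715336 + 5.408422 + 5.038369) = 5.16·13.162127 = 67.916577 m
RLR: c = (6 − d² + 2cos(α−β) + 2d(sin α − sin β))/8 = -0.774341; p = 2π − arccos c = 3.826716 rad; φ = atan2(cos α − cos β, d − sin α + sin β) = -0.119266 rad; t = (α − φ + p/2) mod 2π = 4.259518 rad, q = (α − β − t + p) mod 2π = 3.527350 rad → L = 5.16·(4.259518 + 3.826716 + 3.527350) = 5.16·11.613585 = 59.926097 m
LRL: c = (6 − d² + 2cos(α−β) − 2d(sin α − sin β))/8 = -5.684995, |c| > 1 → infeasible
Shortest: RSR with L = 39.875144 m ≈ 39.8751 m
Convert RSR to answer units (arcs ×180/π): t = 2.346160·180/π = 134.4251°, p = ρ·p = 5.16·3.767589 = 19.4408 m, q = 1.613992·180/π = 92.4749°, L = 39.8751 m.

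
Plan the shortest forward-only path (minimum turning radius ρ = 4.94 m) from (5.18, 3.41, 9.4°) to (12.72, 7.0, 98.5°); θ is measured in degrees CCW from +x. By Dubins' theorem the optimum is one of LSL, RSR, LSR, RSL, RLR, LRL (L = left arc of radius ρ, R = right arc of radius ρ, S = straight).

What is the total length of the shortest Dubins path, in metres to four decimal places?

37.6435 m

Let ψ = atan2(Δy, Δx) = atan2(3.59, 7.54) = 25.4604° be the start→goal bearing.
Normalize: d = |goal − start| / ρ = 8.351030/4.94 = 1.690492, α = (θ_start − ψ) mod 360° = 343.9396° = 6.002879 rad, β = (θ_goal − ψ) mod 360° = 73.0396° = 1.274782 rad.
Common terms: sin α = -0.276650, cos α = 0.960971, sin β = 0.956507, cos β = 0.291711, cos(α−β) = 0.015707, d² = 2.857763. Work in radians in the unit-radius frame; every candidate has L = ρ·(t + p + q).
LSL: p² = 2 + d² − 2cos(α−β) + 2d(sin α − sin β) = 0.657064; p = √p² = 0.810595; φ = atan2(cos β − cos α, d + sin α − sin β) = -0.971337 rad; t = (φ − α) mod 2π = 5.592155 rad, q = (β − φ) mod 2π = 2.246118 rad → L = 4.94·(5.592155 + 0.810595 + 2.246118) = 4.94·8.648869 = 42.725411 m
RSR: p² = 2 + d² − 2cos(α−β) + 2d(sin β − sin α) = 8.995632; p = √p² = 2.999272; φ = atan2(cos α − cos β, d − sin α + sin β) = 0.225035 rad; t = (α − φ) mod 2π = 5.777843 rad, q = (φ − β) mod 2π = 5.233439 rad → L = 4.94·(5.777843 + 2.999272 + 5.233439) = 4.94·14.010554 = 69.212138 m
LSR: p² = d² − 2 + 2cos(α−β) + 2d(sin α + sin β) = 3.187760; p = √p² = 1.785430; φ = atan2(−cos α − cos β, d + sin α + sin β) − atan2(−2, p) = 0.355850 rad; t = (φ − α) mod 2π = 0.636156 rad, q = (φ − β) mod 2π = 5.364253 rad → L = 4.94·(0.636156 + 1.785430 + 5.364253) = 4.94·7.785840 = 38.462048 m
RSL: p² = d² − 2 + 2cos(α−β) − 2d(sin α + sin β) = -1.409405 < 0 → infeasible
RLR: c = (6 − d² + 2cos(α−β) + 2d(sin α − sin β))/8 = -0.124454; p = 2π − arccos c = 4.587611 rad; φ = atan2(cos α − cos β, d − sin α + sin β) = 0.225035 rad; t = (α − φ + p/2) mod 2π = 1.788464 rad, q = (α − β − t + p) mod 2π = 1.244059 rad → L = 4.94·(1.788464 + 4.587611 + 1.244059) = 4.94·7.620134 = 37.643464 m
LRL: c = (6 − d² + 2cos(α−β) − 2d(sin α − sin β))/8 = 0.917867; p = 2π − arccos c = 5.875061 rad; φ = atan2(cos β − cos α, d + sin α − sin β) = -0.971337 rad; t = (φ − α + p/2) mod 2π = 2.246501 rad, q = (β − α − t + p) mod 2π = 5.183649 rad → L = 4.94·(2.246501 + 5.875061 + 5.183649) = 4.94·13.305211 = 65.727742 m
Shortest: RLR with L = 37.643464 m ≈ 37.6435 m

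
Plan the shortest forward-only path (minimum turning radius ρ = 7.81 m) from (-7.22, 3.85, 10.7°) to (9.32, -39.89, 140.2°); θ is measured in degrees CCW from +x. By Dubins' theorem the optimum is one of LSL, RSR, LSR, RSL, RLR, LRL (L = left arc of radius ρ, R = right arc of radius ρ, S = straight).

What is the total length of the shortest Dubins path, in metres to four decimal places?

67.5790 m

Let ψ = atan2(Δy, Δx) = atan2(-43.74, 16.54) = -69.2862° be the start→goal bearing.
Normalize: d = |goal − start| / ρ = 46.762797/7.81 = 5.987554, α = (θ_start − ψ) mod 360° = 79.9862° = 1.396023 rad, β = (θ_goal − ψ) mod 360° = 209.4862° = 3.656224 rad.
Common terms: sin α = 0.984766, cos α = 0.173885, sin β = -0.492214, cos β = -0.870474, cos(α−β) = -0.636078, d² = 35.850804. Work in radians in the unit-radius frame; every candidate has L = ρ·(t + p + q).
LSL: p² = 2 + d² − 2cos(α−β) + 2d(sin α − sin β) = 56.809955; p = √p² = 7.537238; φ = atan2(cos β − cos α, d + sin α − sin β) = -0.139007 rad; t = (φ − α) mod 2π = 4.748155 rad, q = (β − φ) mod 2π = 3.795231 rad → L = 7.81·(4.748155 + 7.537238 + 3.795231) = 7.81·16.080625 = 125.589678 m
RSR: p² = 2 + d² − 2cos(α−β) + 2d(sin β − sin α) = 21.435965; p = √p² = 4.629899; φ = atan2(cos α − cos β, d − sin α + sin β) = 0.227527 rad; t = (α − φ) mod 2π = 1.168496 rad, q = (φ − β) mod 2π = 2.854488 rad → L = 7.81·(1.168496 + 4.629899 + 2.854488) = 7.81·8.652883 = 67.579016 m
LSR: p² = d² − 2 + 2cos(α−β) + 2d(sin α + sin β) = 38.477009; p = √p² = 6.202984; φ = atan2(−cos α − cos β, d + sin α + sin β) − atan2(−2, p) = 0.418987 rad; t = (φ − α) mod 2π = 5.306149 rad, q = (φ − β) mod 2π = 3.045948 rad → L = 7.81·(5.306149 + 6.202984 + 3.045948) = 7.81·14.555081 = 113.675186 m
RSL: p² = d² − 2 + 2cos(α−β) − 2d(sin α + sin β) = 26.680285; p = √p² = 5.165296; φ = atan2(cos α + cos β, d − sin α − sin β) − atan2(2, p) = -0.495518 rad; t = (α − φ) mod 2π = 1.891541 rad, q = (β − φ) mod 2π = 4.151742 rad → L = 7.81·(1.891541 + 5.165296 + 4.151742) = 7.81·11.208579 = 87.539005 m
RLR: c = (6 − d² + 2cos(α−β) + 2d(sin α − sin β))/8 = -1.679496, |c| > 1 → infeasible
LRL: c = (6 − d² + 2cos(α−β) − 2d(sin α − sin β))/8 = -6.101244, |c| > 1 → infeasible
Shortest: RSR with L = 67.579016 m ≈ 67.5790 m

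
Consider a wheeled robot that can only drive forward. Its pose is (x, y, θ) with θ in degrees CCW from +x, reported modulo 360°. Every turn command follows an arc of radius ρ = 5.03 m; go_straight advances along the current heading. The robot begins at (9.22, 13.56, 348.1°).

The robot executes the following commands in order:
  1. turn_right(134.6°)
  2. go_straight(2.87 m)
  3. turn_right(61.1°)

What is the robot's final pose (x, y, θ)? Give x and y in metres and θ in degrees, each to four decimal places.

set_pose: (x, y, θ) = (9.2200, 13.5600, 348.1000°), ρ = 5.03
turn_right(134.6°): centre at ρ to the right, rotate −134.6° → (10.9590, 4.4437, 213.5000°)
go_straight(2.87): x += 2.87·cos θ, y += 2.87·sin θ → (8.5658, 2.8596, 213.5000°)
turn_right(61.1°): centre at ρ to the right, rotate −61.1° → (3.4592, 2.5964, 152.4000°)

(3.4592, 2.5964, 152.4000°)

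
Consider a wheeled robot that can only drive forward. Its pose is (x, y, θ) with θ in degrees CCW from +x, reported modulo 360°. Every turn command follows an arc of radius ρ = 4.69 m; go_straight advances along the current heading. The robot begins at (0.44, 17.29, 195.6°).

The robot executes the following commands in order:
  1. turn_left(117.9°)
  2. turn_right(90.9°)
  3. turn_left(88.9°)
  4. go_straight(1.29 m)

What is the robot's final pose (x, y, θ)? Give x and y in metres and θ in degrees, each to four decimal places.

(-1.4115, -4.6624, 311.5000°)

set_pose: (x, y, θ) = (0.4400, 17.2900, 195.6000°), ρ = 4.69
turn_left(117.9°): centre at ρ to the left, rotate +117.9° → (-1.7008, 9.5444, 313.5000°)
turn_right(90.9°): centre at ρ to the right, rotate −90.9° → (-1.9282, 2.8637, 222.6000°)
turn_left(88.9°): centre at ρ to the left, rotate +88.9° → (-2.2663, -3.6963, 311.5000°)
go_straight(1.29): x += 1.29·cos θ, y += 1.29·sin θ → (-1.4115, -4.6624, 311.5000°)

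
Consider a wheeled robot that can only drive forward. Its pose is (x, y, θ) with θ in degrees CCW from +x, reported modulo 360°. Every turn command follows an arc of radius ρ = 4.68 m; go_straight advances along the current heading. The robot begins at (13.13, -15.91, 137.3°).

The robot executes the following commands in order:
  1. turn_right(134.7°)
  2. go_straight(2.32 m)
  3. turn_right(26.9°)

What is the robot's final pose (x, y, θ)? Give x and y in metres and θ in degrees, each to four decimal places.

(20.5473, -8.1000, 335.7000°)

set_pose: (x, y, θ) = (13.1300, -15.9100, 137.3000°), ρ = 4.68
turn_right(134.7°): centre at ρ to the right, rotate −134.7° → (16.0915, -7.7954, 2.6000°)
go_straight(2.32): x += 2.32·cos θ, y += 2.32·sin θ → (18.4091, -7.6902, 2.6000°)
turn_right(26.9°): centre at ρ to the right, rotate −26.9° → (20.5473, -8.1000, -24.3000° ≡ 335.7000°)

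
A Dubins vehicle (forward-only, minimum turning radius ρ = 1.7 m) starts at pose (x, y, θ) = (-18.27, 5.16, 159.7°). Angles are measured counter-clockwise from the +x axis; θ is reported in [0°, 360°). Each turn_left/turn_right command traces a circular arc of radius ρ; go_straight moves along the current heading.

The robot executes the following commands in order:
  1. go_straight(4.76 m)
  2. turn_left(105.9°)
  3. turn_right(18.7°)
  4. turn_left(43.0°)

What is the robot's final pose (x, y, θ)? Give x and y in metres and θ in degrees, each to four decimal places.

(-25.1852, 3.5653, 289.9000°)

set_pose: (x, y, θ) = (-18.2700, 5.1600, 159.7000°), ρ = 1.7
go_straight(4.76): x += 4.76·cos θ, y += 4.76·sin θ → (-22.7344, 6.8114, 159.7000°)
turn_left(105.9°): centre at ρ to the left, rotate +105.9° → (-25.0191, 5.3474, 265.6000°)
turn_right(18.7°): centre at ρ to the right, rotate −18.7° → (-25.1504, 4.8109, 246.9000°)
turn_left(43.0°): centre at ρ to the left, rotate +43.0° → (-25.1852, 3.5653, 289.9000°)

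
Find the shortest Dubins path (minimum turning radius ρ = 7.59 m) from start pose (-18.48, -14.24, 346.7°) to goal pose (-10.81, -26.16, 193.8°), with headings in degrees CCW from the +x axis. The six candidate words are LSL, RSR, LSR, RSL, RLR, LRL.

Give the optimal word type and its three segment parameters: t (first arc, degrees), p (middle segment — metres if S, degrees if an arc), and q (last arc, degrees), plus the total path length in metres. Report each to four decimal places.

Let ψ = atan2(Δy, Δx) = atan2(-11.92, 7.67) = -57.2405° be the start→goal bearing.
Normalize: d = |goal − start| / ρ = 14.174459/7.59 = 1.867518, α = (θ_start − ψ) mod 360° = 43.9405° = 0.766906 rad, β = (θ_goal − ψ) mod 360° = 251.0405° = 4.381483 rad.
Common terms: sin α = 0.693911, cos α = 0.720061, sin β = -0.945748, cos β = -0.324900, cos(α−β) = -0.890213, d² = 3.487622. Work in radians in the unit-radius frame; every candidate has L = ρ·(t + p + q).
LSL: p² = 2 + d² − 2cos(α−β) + 2d(sin α − sin β) = 13.392233; p = √p² = 3.659540; φ = atan2(cos β − cos α, d + sin α − sin β) = -0.289574 rad; t = (φ − α) mod 2π = 5.226705 rad, q = (β − φ) mod 2π = 4.671057 rad → L = 7.59·(5.226705 + 3.659540 + 4.671057) = 7.59·13.557302 = 102.899924 m
RSR: p² = 2 + d² − 2cos(α−β) + 2d(sin β − sin α) = 1.143863; p = √p² = 1.069515; φ = atan2(cos α − cos β, d − sin α + sin β) = 1.356102 rad; t = (α − φ) mod 2π = 5.693989 rad, q = (φ − β) mod 2π = 3.257805 rad → L = 7.59·(5.693989 + 1.069515 + 3.257805) = 7.59·10.021309 = 76.061735 m
LSR: p² = d² − 2 + 2cos(α−β) + 2d(sin α + sin β) = -1.233425 < 0 → infeasible
RSL: p² = d² − 2 + 2cos(α−β) − 2d(sin α + sin β) = 0.647819; p = √p² = 0.804872; φ = atan2(cos α + cos β, d − sin α − sin β) − atan2(2, p) = -1.003855 rad; t = (α − φ) mod 2π = 1.770761 rad, q = (β − φ) mod 2π = 5.385338 rad → L = 7.59·(1.770761 + 0.804872 + 5.385338) = 7.59·7.960971 = 60.423772 m
RLR: c = (6 − d² + 2cos(α−β) + 2d(sin α − sin β))/8 = 0.857017; p = 2π − arccos c = 5.741842 rad; φ = atan2(cos α − cos β, d − sin α + sin β) = 1.356102 rad; t = (α − φ + p/2) mod 2π = 2.281725 rad, q = (α − β − t + p) mod 2π = 6.128726 rad → L = 7.59·(2.281725 + 5.741842 + 6.128726) = 7.59·14.152292 = 107.415896 m
LRL: c = (6 − d² + 2cos(α−β) − 2d(sin α − sin β))/8 = -0.674029; p = 2π − arccos c = 3.972739 rad; φ = atan2(cos β − cos α, d + sin α − sin β) = -0.289574 rad; t = (φ − α + p/2) mod 2π = 0.929889 rad, q = (β − α − t + p) mod 2π = 0.374242 rad → L = 7.59·(0.929889 + 3.972739 + 0.374242) = 7.59·5.276870 = 40.051445 m
Shortest: LRL with L = 40.051445 m ≈ 40.0514 m
Convert LRL to answer units (arcs ×180/π): t = 0.929889·180/π = 53.2787°, p = 3.972739·180/π = 227.6212°, q = 0.374242·180/π = 21.4425°, L = 40.0514 m.

LRL: t = 53.2787°, p = 227.6212°, q = 21.4425°, L = 40.0514 m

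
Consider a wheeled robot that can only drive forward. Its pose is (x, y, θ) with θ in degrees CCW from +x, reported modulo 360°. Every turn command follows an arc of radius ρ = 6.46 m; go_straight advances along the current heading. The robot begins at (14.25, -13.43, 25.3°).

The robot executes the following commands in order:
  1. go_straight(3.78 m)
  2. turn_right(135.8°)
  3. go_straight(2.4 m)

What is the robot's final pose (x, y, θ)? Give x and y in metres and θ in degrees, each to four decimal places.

(25.6386, -22.1653, 249.5000°)

set_pose: (x, y, θ) = (14.2500, -13.4300, 25.3000°), ρ = 6.46
go_straight(3.78): x += 3.78·cos θ, y += 3.78·sin θ → (17.6674, -11.8146, 25.3000°)
turn_right(135.8°): centre at ρ to the right, rotate −135.8° → (26.4791, -19.9173, -110.5000° ≡ 249.5000°)
go_straight(2.4): x += 2.4·cos θ, y += 2.4·sin θ → (25.6386, -22.1653, 249.5000°)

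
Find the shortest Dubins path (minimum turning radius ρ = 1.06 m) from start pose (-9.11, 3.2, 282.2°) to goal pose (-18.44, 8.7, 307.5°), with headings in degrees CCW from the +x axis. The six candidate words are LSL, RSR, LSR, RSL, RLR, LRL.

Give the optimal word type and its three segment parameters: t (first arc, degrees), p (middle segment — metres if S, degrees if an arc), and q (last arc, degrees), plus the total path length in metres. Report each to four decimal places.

RSL: t = 155.2055°, p = 9.5719 m, q = 180.5055°, L = 15.7827 m

Let ψ = atan2(Δy, Δx) = atan2(5.50, -9.33) = 149.4808° be the start→goal bearing.
Normalize: d = |goal − start| / ρ = 10.830462/1.06 = 10.217417, α = (θ_start − ψ) mod 360° = 132.7192° = 2.316387 rad, β = (θ_goal − ψ) mod 360° = 158.0192° = 2.757955 rad.
Common terms: sin α = 0.734687, cos α = -0.678406, sin β = 0.374296, cos β = -0.927309, cos(α−β) = 0.904083, d² = 104.395603. Work in radians in the unit-radius frame; every candidate has L = ρ·(t + p + q).
LSL: p² = 2 + d² − 2cos(α−β) + 2d(sin α − sin β) = 111.951976; p = √p² = 10.580736; φ = atan2(cos β − cos α, d + sin α − sin β) = -0.023526 rad; t = (φ − α) mod 2π = 3.943272 rad, q = (β − φ) mod 2π = 2.781482 rad → L = 1.06·(3.943272 + 10.580736 + 2.781482) = 1.06·17.305490 = 18.343819 m
RSR: p² = 2 + d² − 2cos(α−β) + 2d(sin β − sin α) = 97.222900; p = √p² = 9.860167; φ = atan2(cos α − cos β, d − sin α + sin β) = 0.025246 rad; t = (α − φ) mod 2π = 2.291141 rad, q = (φ − β) mod 2π = 3.550476 rad → L = 1.06·(2.291141 + 9.860167 + 3.550476) = 1.06·15.701784 = 16.643891 m
LSR: p² = d² − 2 + 2cos(α−β) + 2d(sin α + sin β) = 126.865660; p = √p² = 11.263466; φ = atan2(−cos α − cos β, d + sin α + sin β) − atan2(−2, p) = 0.316563 rad; t = (φ − α) mod 2π = 4.283361 rad, q = (φ − β) mod 2π = 3.841793 rad → L = 1.06·(4.283361 + 11.263466 + 3.841793) = 1.06·19.388620 = 20.551937 m
RSL: p² = d² − 2 + 2cos(α−β) − 2d(sin α + sin β) = 81.541877; p = √p² = 9.030054; φ = atan2(cos α + cos β, d − sin α − sin β) − atan2(2, p) = -0.392460 rad; t = (α − φ) mod 2π = 2.708847 rad, q = (β − φ) mod 2π = 3.150415 rad → L = 1.06·(2.708847 + 9.030054 + 3.150415) = 1.06·14.889316 = 15.782675 m
RLR: c = (6 − d² + 2cos(α−β) + 2d(sin α − sin β))/8 = -11.152863, |c| > 1 → infeasible
LRL: c = (6 − d² + 2cos(α−β) − 2d(sin α − sin β))/8 = -12.993997, |c| > 1 → infeasible
Shortest: RSL with L = 15.782675 m ≈ 15.7827 m
Convert RSL to answer units (arcs ×180/π): t = 2.708847·180/π = 155.2055°, p = ρ·p = 1.06·9.030054 = 9.5719 m, q = 3.150415·180/π = 180.5055°, L = 15.7827 m.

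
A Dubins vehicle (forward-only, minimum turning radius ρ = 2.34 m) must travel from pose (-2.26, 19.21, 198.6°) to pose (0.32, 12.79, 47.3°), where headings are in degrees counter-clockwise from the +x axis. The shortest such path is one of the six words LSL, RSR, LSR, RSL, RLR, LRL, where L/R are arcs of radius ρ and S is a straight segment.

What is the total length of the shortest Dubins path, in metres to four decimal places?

11.1413 m

Let ψ = atan2(Δy, Δx) = atan2(-6.42, 2.58) = -68.1063° be the start→goal bearing.
Normalize: d = |goal − start| / ρ = 6.919017/2.34 = 2.956845, α = (θ_start − ψ) mod 360° = 266.7063° = 4.654904 rad, β = (θ_goal − ψ) mod 360° = 115.4063° = 2.014220 rad.
Common terms: sin α = -0.998348, cos α = -0.057454, sin β = 0.903288, cos β = -0.429035, cos(α−β) = -0.877146, d² = 8.742932. Work in radians in the unit-radius frame; every candidate has L = ρ·(t + p + q).
LSL: p² = 2 + d² − 2cos(α−β) + 2d(sin α − sin β) = 1.251538; p = √p² = 1.118722; φ = atan2(cos β − cos α, d + sin α − sin β) = -0.338580 rad; t = (φ − α) mod 2π = 1.289702 rad, q = (β − φ) mod 2π = 2.352800 rad → L = 2.34·(1.289702 + 1.118722 + 2.352800) = 2.34·4.761224 = 11.141264 m
RSR: p² = 2 + d² − 2cos(α−β) + 2d(sin β − sin α) = 23.742911; p = √p² = 4.872670; φ = atan2(cos α − cos β, d − sin α + sin β) = 0.076332 rad; t = (α − φ) mod 2π = 4.578571 rad, q = (φ − β) mod 2π = 4.345297 rad → L = 2.34·(4.578571 + 4.872670 + 4.345297) = 2.34·13.796538 = 32.283900 m
LSR: p² = d² − 2 + 2cos(α−β) + 2d(sin α + sin β) = 4.426483; p = √p² = 2.103921; φ = atan2(−cos α − cos β, d + sin α + sin β) − atan2(−2, p) = 0.928466 rad; t = (φ − α) mod 2π = 2.556748 rad, q = (φ − β) mod 2π = 5.197431 rad → L = 2.34·(2.556748 + 2.103921 + 5.197431) = 2.34·9.858100 = 23.067955 m
RSL: p² = d² − 2 + 2cos(α−β) − 2d(sin α + sin β) = 5.550797; p = √p² = 2.356013; φ = atan2(cos α + cos β, d − sin α − sin β) − atan2(2, p) = -0.861925 rad; t = (α − φ) mod 2π = 5.516829 rad, q = (β − φ) mod 2π = 2.876146 rad → L = 2.34·(5.516829 + 2.356013 + 2.876146) = 2.34·10.748987 = 25.152631 m
RLR: c = (6 − d² + 2cos(α−β) + 2d(sin α − sin β))/8 = -1.967864, |c| > 1 → infeasible
LRL: c = (6 − d² + 2cos(α−β) − 2d(sin α − sin β))/8 = 0.843558; p = 2π − arccos c = 5.716263 rad; φ = atan2(cos β − cos α, d + sin α − sin β) = -0.338580 rad; t = (φ − α + p/2) mod 2π = 4.147833 rad, q = (β − α − t + p) mod 2π = 5.210932 rad → L = 2.34·(4.147833 + 5.716263 + 5.210932) = 2.34·15.075028 = 35.275565 m
Shortest: LSL with L = 11.141264 m ≈ 11.1413 m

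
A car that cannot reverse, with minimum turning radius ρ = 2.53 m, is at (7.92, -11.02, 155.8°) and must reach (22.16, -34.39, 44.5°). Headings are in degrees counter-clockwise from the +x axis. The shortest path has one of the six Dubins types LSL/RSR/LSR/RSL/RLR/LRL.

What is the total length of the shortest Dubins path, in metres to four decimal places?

34.5023 m

Let ψ = atan2(Δy, Δx) = atan2(-23.37, 14.24) = -58.6449° be the start→goal bearing.
Normalize: d = |goal − start| / ρ = 27.366668/2.53 = 10.816865, α = (θ_start − ψ) mod 360° = 214.4449° = 3.742769 rad, β = (θ_goal − ψ) mod 360° = 103.1449° = 1.800218 rad.
Common terms: sin α = -0.565613, cos α = -0.824671, sin β = 0.973798, cos β = -0.227414, cos(α−β) = -0.363251, d² = 117.004562. Work in radians in the unit-radius frame; every candidate has L = ρ·(t + p + q).
LSL: p² = 2 + d² − 2cos(α−β) + 2d(sin α − sin β) = 86.427860; p = √p² = 9.296659; φ = atan2(cos β − cos α, d + sin α − sin β) = 0.064289 rad; t = (φ − α) mod 2π = 2.604705 rad, q = (β − φ) mod 2π = 1.735929 rad → L = 2.53·(2.604705 + 9.296659 + 1.735929) = 2.53·13.637292 = 34.502350 m
RSR: p² = 2 + d² − 2cos(α−β) + 2d(sin β − sin α) = 153.034269; p = √p² = 12.370702; φ = atan2(cos α − cos β, d − sin α + sin β) = -0.048299 rad; t = (α − φ) mod 2π = 3.791068 rad, q = (φ − β) mod 2π = 4.434669 rad → L = 2.53·(3.791068 + 12.370702 + 4.434669) = 2.53·20.596439 = 52.108990 m
LSR: p² = d² − 2 + 2cos(α−β) + 2d(sin α + sin β) = 123.108627; p = √p² = 11.095433; φ = atan2(−cos α − cos β, d + sin α + sin β) − atan2(−2, p) = 0.271793 rad; t = (φ − α) mod 2π = 2.812209 rad, q = (φ − β) mod 2π = 4.754761 rad → L = 2.53·(2.812209 + 11.095433 + 4.754761) = 2.53·18.662402 = 47.215878 m
RSL: p² = d² − 2 + 2cos(α−β) − 2d(sin α + sin β) = 105.447492; p = √p² = 10.268763; φ = atan2(cos α + cos β, d − sin α − sin β) − atan2(2, p) = -0.293093 rad; t = (α − φ) mod 2π = 4.035862 rad, q = (β − φ) mod 2π = 2.093310 rad → L = 2.53·(4.035862 + 10.268763 + 2.093310) = 2.53·16.397935 = 41.486776 m
RLR: c = (6 − d² + 2cos(α−β) + 2d(sin α − sin β))/8 = -18.129284, |c| > 1 → infeasible
LRL: c = (6 − d² + 2cos(α−β) − 2d(sin α − sin β))/8 = -9.803482, |c| > 1 → infeasible
Shortest: LSL with L = 34.502350 m ≈ 34.5023 m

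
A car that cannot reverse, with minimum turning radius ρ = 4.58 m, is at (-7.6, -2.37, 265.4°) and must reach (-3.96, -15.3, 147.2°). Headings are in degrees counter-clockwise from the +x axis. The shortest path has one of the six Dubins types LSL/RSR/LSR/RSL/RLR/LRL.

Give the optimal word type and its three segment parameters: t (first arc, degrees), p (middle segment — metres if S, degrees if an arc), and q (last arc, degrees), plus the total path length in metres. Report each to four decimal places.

LRL: t = 106.6739°, p = 227.5974°, q = 2.7235°, L = 26.9380 m

Let ψ = atan2(Δy, Δx) = atan2(-12.93, 3.64) = -74.2772° be the start→goal bearing.
Normalize: d = |goal − start| / ρ = 13.432591/4.58 = 2.932880, α = (θ_start − ψ) mod 360° = 339.6772° = 5.928486 rad, β = (θ_goal − ψ) mod 360° = 221.4772° = 3.865507 rad.
Common terms: sin α = -0.347308, cos α = 0.937751, sin β = -0.662323, cos β = -0.749219, cos(α−β) = -0.472551, d² = 8.601786. Work in radians in the unit-radius frame; every candidate has L = ρ·(t + p + q).
LSL: p² = 2 + d² − 2cos(α−β) + 2d(sin α − sin β) = 13.394687; p = √p² = 3.659875; φ = atan2(cos β − cos α, d + sin α − sin β) = -0.479050 rad; t = (φ − α) mod 2π = 6.158834 rad, q = (β − φ) mod 2π = 4.344557 rad → L = 4.58·(6.158834 + 3.659875 + 4.344557) = 4.58·14.163267 = 64.867761 m
RSR: p² = 2 + d² − 2cos(α−β) + 2d(sin β − sin α) = 9.699088; p = √p² = 3.114336; φ = atan2(cos α − cos β, d − sin α + sin β) = 0.572433 rad; t = (α − φ) mod 2π = 5.356053 rad, q = (φ − β) mod 2π = 2.990111 rad → L = 4.58·(5.356053 + 3.114336 + 2.990111) = 4.58·11.460500 = 52.489091 m
LSR: p² = d² − 2 + 2cos(α−β) + 2d(sin α + sin β) = -0.265567 < 0 → infeasible
RSL: p² = d² − 2 + 2cos(α−β) − 2d(sin α + sin β) = 11.578936; p = √p² = 3.402784; φ = atan2(cos α + cos β, d − sin α − sin β) − atan2(2, p) = -0.483583 rad; t = (α − φ) mod 2π = 0.128884 rad, q = (β − φ) mod 2π = 4.349090 rad → L = 4.58·(0.128884 + 3.402784 + 4.349090) = 4.58·7.880757 = 36.093866 m
RLR: c = (6 − d² + 2cos(α−β) + 2d(sin α − sin β))/8 = -0.212386; p = 2π − arccos c = 4.498373 rad; φ = atan2(cos α − cos β, d − sin α + sin β) = 0.572433 rad; t = (α − φ + p/2) mod 2π = 1.322054 rad, q = (α − β − t + p) mod 2π = 5.239298 rad → L = 4.58·(1.322054 + 4.498373 + 5.239298) = 4.58·11.059725 = 50.653541 m
LRL: c = (6 − d² + 2cos(α−β) − 2d(sin α − sin β))/8 = -0.674336; p = 2π − arccos c = 3.972324 rad; φ = atan2(cos β − cos α, d + sin α − sin β) = -0.479050 rad; t = (φ − α + p/2) mod 2π = 1.861811 rad, q = (β − α − t + p) mod 2π = 0.047534 rad → L = 4.58·(1.861811 + 3.972324 + 0.047534) = 4.58·5.881669 = 26.938044 m
Shortest: LRL with L = 26.938044 m ≈ 26.9380 m
Convert LRL to answer units (arcs ×180/π): t = 1.861811·180/π = 106.6739°, p = 3.972324·180/π = 227.5974°, q = 0.047534·180/π = 2.7235°, L = 26.9380 m.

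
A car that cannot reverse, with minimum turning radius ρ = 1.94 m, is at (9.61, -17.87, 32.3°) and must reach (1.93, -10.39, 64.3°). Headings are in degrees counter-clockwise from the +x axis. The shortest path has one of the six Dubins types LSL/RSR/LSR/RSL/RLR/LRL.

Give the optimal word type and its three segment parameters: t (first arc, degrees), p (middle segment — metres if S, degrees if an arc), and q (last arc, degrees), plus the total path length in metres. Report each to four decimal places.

LSR: t = 135.7799°, p = 5.8222 m, q = 103.7799°, L = 13.9336 m

Let ψ = atan2(Δy, Δx) = atan2(7.48, -7.68) = 135.7558° be the start→goal bearing.
Normalize: d = |goal − start| / ρ = 10.720672/1.94 = 5.526119, α = (θ_start − ψ) mod 360° = 256.5442° = 4.477540 rad, β = (θ_goal − ψ) mod 360° = 288.5442° = 5.036046 rad.
Common terms: sin α = -0.972550, cos α = -0.232696, sin β = -0.948079, cos β = 0.318036, cos(α−β) = 0.848048, d² = 30.537996. Work in radians in the unit-radius frame; every candidate has L = ρ·(t + p + q).
LSL: p² = 2 + d² − 2cos(α−β) + 2d(sin α − sin β) = 30.571443; p = √p² = 5.529145; φ = atan2(cos β − cos α, d + sin α − sin β) = 0.099771 rad; t = (φ − α) mod 2π = 1.905416 rad, q = (β − φ) mod 2π = 4.936275 rad → L = 1.94·(1.905416 + 5.529145 + 4.936275) = 1.94·12.370835 = 23.999421 m
RSR: p² = 2 + d² − 2cos(α−β) + 2d(sin β − sin α) = 31.112356; p = √p² = 5.577845; φ = atan2(cos α − cos β, d − sin α + sin β) = -0.098897 rad; t = (α − φ) mod 2π = 4.576437 rad, q = (φ − β) mod 2π = 1.148243 rad → L = 1.94·(4.576437 + 5.577845 + 1.148243) = 1.94·11.302525 = 21.926899 m
LSR: p² = d² − 2 + 2cos(α−β) + 2d(sin α + sin β) = 9.006848; p = √p² = 3.001141; φ = atan2(−cos α − cos β, d + sin α + sin β) − atan2(−2, p) = 0.564162 rad; t = (φ − α) mod 2π = 2.369807 rad, q = (φ − β) mod 2π = 1.811302 rad → L = 1.94·(2.369807 + 3.001141 + 1.811302) = 1.94·7.182250 = 13.933565 m
RSL: p² = d² − 2 + 2cos(α−β) − 2d(sin α + sin β) = 51.461335; p = √p² = 7.173656; φ = atan2(cos α + cos β, d − sin α − sin β) − atan2(2, p) = -0.260434 rad; t = (α − φ) mod 2π = 4.737974 rad, q = (β − φ) mod 2π = 5.296480 rad → L = 1.94·(4.737974 + 7.173656 + 5.296480) = 1.94·17.208110 = 33.383733 m
RLR: c = (6 − d² + 2cos(α−β) + 2d(sin α − sin β))/8 = -2.889045, |c| > 1 → infeasible
LRL: c = (6 − d² + 2cos(α−β) − 2d(sin α − sin β))/8 = -2.821430, |c| > 1 → infeasible
Shortest: LSR with L = 13.933565 m ≈ 13.9336 m
Convert LSR to answer units (arcs ×180/π): t = 2.369807·180/π = 135.7799°, p = ρ·p = 1.94·3.001141 = 5.8222 m, q = 1.811302·180/π = 103.7799°, L = 13.9336 m.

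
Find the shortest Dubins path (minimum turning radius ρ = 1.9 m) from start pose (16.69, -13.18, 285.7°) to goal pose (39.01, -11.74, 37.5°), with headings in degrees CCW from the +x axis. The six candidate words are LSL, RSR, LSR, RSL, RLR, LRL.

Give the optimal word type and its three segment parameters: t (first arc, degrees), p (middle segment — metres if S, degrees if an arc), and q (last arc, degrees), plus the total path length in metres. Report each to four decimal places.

Let ψ = atan2(Δy, Δx) = atan2(1.44, 22.32) = 3.6914° be the start→goal bearing.
Normalize: d = |goal − start| / ρ = 22.366403/1.9 = 11.771791, α = (θ_start − ψ) mod 360° = 282.0086° = 4.921979 rad, β = (θ_goal − ψ) mod 360° = 33.8086° = 0.590072 rad.
Common terms: sin α = -0.978116, cos α = 0.208059, sin β = 0.556421, cos β = 0.830901, cos(α−β) = -0.371368, d² = 138.575069. Work in radians in the unit-radius frame; every candidate has L = ρ·(t + p + q).
LSL: p² = 2 + d² − 2cos(α−β) + 2d(sin α − sin β) = 105.189309; p = √p² = 10.256184; φ = atan2(cos β − cos α, d + sin α − sin β) = 0.060766 rad; t = (φ − α) mod 2π = 1.421972 rad, q = (β − φ) mod 2π = 0.529306 rad → L = 1.9·(1.421972 + 10.256184 + 0.529306) = 1.9·12.207462 = 23.194178 m
RSR: p² = 2 + d² − 2cos(α−β) + 2d(sin β − sin α) = 177.446300; p = √p² = 13.320897; φ = atan2(cos α − cos β, d − sin α + sin β) = -0.046774 rad; t = (α − φ) mod 2π = 4.968753 rad, q = (φ − β) mod 2π = 5.646340 rad → L = 1.9·(4.968753 + 13.320897 + 5.646340) = 1.9·23.935990 = 45.478380 m
LSR: p² = d² − 2 + 2cos(α−β) + 2d(sin α + sin β) = 125.904104; p = √p² = 11.220700; φ = atan2(−cos α − cos β, d + sin α + sin β) − atan2(−2, p) = 0.085106 rad; t = (φ − α) mod 2π = 1.446313 rad, q = (φ − β) mod 2π = 5.778220 rad → L = 1.9·(1.446313 + 11.220700 + 5.778220) = 1.9·18.445233 = 35.045942 m
RSL: p² = d² − 2 + 2cos(α−β) − 2d(sin α + sin β) = 145.760563; p = √p² = 12.073134; φ = atan2(cos α + cos β, d − sin α − sin β) − atan2(2, p) = -0.079165 rad; t = (α − φ) mod 2π = 5.001144 rad, q = (β − φ) mod 2π = 0.669237 rad → L = 1.9·(5.001144 + 12.073134 + 0.669237) = 1.9·17.743515 = 33.712679 m
RLR: c = (6 − d² + 2cos(α−β) + 2d(sin α − sin β))/8 = -21.180788, |c| > 1 → infeasible
LRL: c = (6 − d² + 2cos(α−β) − 2d(sin α − sin β))/8 = -12.148664, |c| > 1 → infeasible
Shortest: LSL with L = 23.194178 m ≈ 23.1942 m
Convert LSL to answer units (arcs ×180/π): t = 1.421972·180/π = 81.4730°, p = ρ·p = 1.9·10.256184 = 19.4867 m, q = 0.529306·180/π = 30.3270°, L = 23.1942 m.

LSL: t = 81.4730°, p = 19.4867 m, q = 30.3270°, L = 23.1942 m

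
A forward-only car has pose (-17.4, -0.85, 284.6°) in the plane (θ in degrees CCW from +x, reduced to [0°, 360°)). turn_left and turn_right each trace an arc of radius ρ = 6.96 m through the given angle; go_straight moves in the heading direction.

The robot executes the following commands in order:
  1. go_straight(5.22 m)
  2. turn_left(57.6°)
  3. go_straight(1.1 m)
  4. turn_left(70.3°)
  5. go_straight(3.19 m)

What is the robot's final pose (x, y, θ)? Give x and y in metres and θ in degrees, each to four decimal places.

set_pose: (x, y, θ) = (-17.4000, -0.8500, 284.6000°), ρ = 6.96
go_straight(5.22): x += 5.22·cos θ, y += 5.22·sin θ → (-16.0842, -5.9014, 284.6000°)
turn_left(57.6°): centre at ρ to the left, rotate +57.6° → (-11.4766, -10.7739, 342.2000°)
go_straight(1.1): x += 1.1·cos θ, y += 1.1·sin θ → (-10.4292, -11.1101, 342.2000°)
turn_left(70.3°): centre at ρ to the left, rotate +70.3° → (-2.7799, -8.7203, 412.5000° ≡ 52.5000°)
go_straight(3.19): x += 3.19·cos θ, y += 3.19·sin θ → (-0.8379, -6.1895, 52.5000°)

(-0.8379, -6.1895, 52.5000°)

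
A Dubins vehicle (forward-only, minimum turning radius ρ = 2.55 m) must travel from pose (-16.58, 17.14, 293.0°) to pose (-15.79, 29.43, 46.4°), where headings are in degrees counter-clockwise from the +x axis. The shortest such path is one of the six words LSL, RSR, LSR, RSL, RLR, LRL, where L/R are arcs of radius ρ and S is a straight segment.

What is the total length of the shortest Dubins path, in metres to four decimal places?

Let ψ = atan2(Δy, Δx) = atan2(12.29, 0.79) = 86.3221° be the start→goal bearing.
Normalize: d = |goal − start| / ρ = 12.315364/2.55 = 4.829555, α = (θ_start − ψ) mod 360° = 206.6779° = 3.607210 rad, β = (θ_goal − ψ) mod 360° = 320.0779° = 5.586413 rad.
Common terms: sin α = -0.448974, cos α = -0.893545, sin β = -0.641745, cos β = 0.766918, cos(α−β) = -0.397148, d² = 23.324598. Work in radians in the unit-radius frame; every candidate has L = ρ·(t + p + q).
LSL: p² = 2 + d² − 2cos(α−β) + 2d(sin α − sin β) = 27.980889; p = √p² = 5.289697; φ = atan2(cos β − cos α, d + sin α − sin β) = 0.319303 rad; t = (φ − α) mod 2π = 2.995279 rad, q = (β − φ) mod 2π = 5.267110 rad → L = 2.55·(2.995279 + 5.289697 + 5.267110) = 2.55·13.552085 = 34.557817 m
RSR: p² = 2 + d² − 2cos(α−β) + 2d(sin β − sin α) = 24.256899; p = √p² = 4.925129; φ = atan2(cos α − cos β, d − sin α + sin β) = -0.343878 rad; t = (α − φ) mod 2π = 3.951088 rad, q = (φ − β) mod 2π = 0.352894 rad → L = 2.55·(3.951088 + 4.925129 + 0.352894) = 2.55·9.229111 = 23.534234 m
LSR: p² = d² − 2 + 2cos(α−β) + 2d(sin α + sin β) = 9.994920; p = √p² = 3.161474; φ = atan2(−cos α − cos β, d + sin α + sin β) − atan2(−2, p) = 0.597912 rad; t = (φ − α) mod 2π = 3.273888 rad, q = (φ − β) mod 2π = 1.294684 rad → L = 2.55·(3.273888 + 3.161474 + 1.294684) = 2.55·7.730047 = 19.711619 m
RSL: p² = d² − 2 + 2cos(α−β) − 2d(sin α + sin β) = 31.065685; p = √p² = 5.573660; φ = atan2(cos α + cos β, d − sin α − sin β) − atan2(2, p) = -0.365905 rad; t = (α − φ) mod 2π = 3.973115 rad, q = (β − φ) mod 2π = 5.952319 rad → L = 2.55·(3.973115 + 5.573660 + 5.952319) = 2.55·15.499094 = 39.522690 m
RLR: c = (6 − d² + 2cos(α−β) + 2d(sin α − sin β))/8 = -2.032112, |c| > 1 → infeasible
LRL: c = (6 − d² + 2cos(α−β) − 2d(sin α − sin β))/8 = -2.497611, |c| > 1 → infeasible
Shortest: LSR with L = 19.711619 m ≈ 19.7116 m

19.7116 m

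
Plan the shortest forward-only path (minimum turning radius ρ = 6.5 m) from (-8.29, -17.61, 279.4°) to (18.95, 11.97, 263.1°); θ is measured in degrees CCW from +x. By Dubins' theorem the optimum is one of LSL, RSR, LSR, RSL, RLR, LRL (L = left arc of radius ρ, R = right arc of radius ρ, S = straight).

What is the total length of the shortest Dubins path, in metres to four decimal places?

69.8884 m

Let ψ = atan2(Δy, Δx) = atan2(29.58, 27.24) = 47.3583° be the start→goal bearing.
Normalize: d = |goal − start| / ρ = 40.211864/6.5 = 6.186441, α = (θ_start − ψ) mod 360° = 232.0417° = 4.049892 rad, β = (θ_goal − ψ) mod 360° = 215.7417° = 3.765404 rad.
Common terms: sin α = -0.788459, cos α = -0.615087, sin β = -0.584133, cos β = -0.811658, cos(α−β) = 0.959805, d² = 38.272047. Work in radians in the unit-radius frame; every candidate has L = ρ·(t + p + q).
LSL: p² = 2 + d² − 2cos(α−β) + 2d(sin α − sin β) = 35.824330; p = √p² = 5.985343; φ = atan2(cos β − cos α, d + sin α − sin β) = -0.032848 rad; t = (φ − α) mod 2π = 2.200445 rad, q = (β − φ) mod 2π = 3.798252 rad → L = 6.5·(2.200445 + 5.985343 + 3.798252) = 6.5·11.984040 = 77.896257 m
RSR: p² = 2 + d² − 2cos(α−β) + 2d(sin β − sin α) = 40.880543; p = √p² = 6.393789; φ = atan2(cos α − cos β, d − sin α + sin β) = 0.030749 rad; t = (α − φ) mod 2π = 4.019143 rad, q = (φ − β) mod 2π = 2.548531 rad → L = 6.5·(4.019143 + 6.393789 + 2.548531) = 6.5·12.961463 = 84.249512 m
LSR: p² = d² − 2 + 2cos(α−β) + 2d(sin α + sin β) = 21.208744; p = √p² = 4.605295; φ = atan2(−cos α − cos β, d + sin α + sin β) − atan2(−2, p) = 0.697842 rad; t = (φ − α) mod 2π = 2.931135 rad, q = (φ − β) mod 2π = 3.215624 rad → L = 6.5·(2.931135 + 4.605295 + 3.215624) = 6.5·10.752055 = 69.888356 m
RSL: p² = d² − 2 + 2cos(α−β) − 2d(sin α + sin β) = 55.174572; p = √p² = 7.427959; φ = atan2(cos α + cos β, d − sin α − sin β) − atan2(2, p) = -0.449568 rad; t = (α − φ) mod 2π = 4.499460 rad, q = (β − φ) mod 2π = 4.214972 rad → L = 6.5·(4.499460 + 7.427959 + 4.214972) = 6.5·16.142391 = 104.925538 m
RLR: c = (6 − d² + 2cos(α−β) + 2d(sin α − sin β))/8 = -4.110068, |c| > 1 → infeasible
LRL: c = (6 − d² + 2cos(α−β) − 2d(sin α − sin β))/8 = -3.478041, |c| > 1 → infeasible
Shortest: LSR with L = 69.888356 m ≈ 69.8884 m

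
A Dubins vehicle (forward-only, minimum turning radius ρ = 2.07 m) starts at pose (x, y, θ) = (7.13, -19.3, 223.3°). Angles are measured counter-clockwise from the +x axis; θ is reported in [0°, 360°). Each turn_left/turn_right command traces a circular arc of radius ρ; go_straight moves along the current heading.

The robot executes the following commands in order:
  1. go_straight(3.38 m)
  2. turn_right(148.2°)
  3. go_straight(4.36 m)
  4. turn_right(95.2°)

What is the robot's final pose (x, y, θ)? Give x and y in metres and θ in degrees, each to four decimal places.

(5.0830, -13.9543, 339.9000°)

set_pose: (x, y, θ) = (7.1300, -19.3000, 223.3000°), ρ = 2.07
go_straight(3.38): x += 3.38·cos θ, y += 3.38·sin θ → (4.6701, -21.6181, 223.3000°)
turn_right(148.2°): centre at ρ to the right, rotate −148.2° → (1.2501, -19.5793, 75.1000°)
go_straight(4.36): x += 4.36·cos θ, y += 4.36·sin θ → (2.3712, -15.3659, 75.1000°)
turn_right(95.2°): centre at ρ to the right, rotate −95.2° → (5.0830, -13.9543, -20.1000° ≡ 339.9000°)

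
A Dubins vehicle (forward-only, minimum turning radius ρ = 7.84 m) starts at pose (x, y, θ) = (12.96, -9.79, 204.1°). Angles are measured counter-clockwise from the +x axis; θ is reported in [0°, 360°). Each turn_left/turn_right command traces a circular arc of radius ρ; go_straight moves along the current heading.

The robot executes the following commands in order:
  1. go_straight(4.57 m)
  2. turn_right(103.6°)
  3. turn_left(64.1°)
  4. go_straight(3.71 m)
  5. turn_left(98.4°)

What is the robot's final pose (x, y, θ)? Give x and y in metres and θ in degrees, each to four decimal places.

(-21.1888, -5.4162, 263.0000°)

set_pose: (x, y, θ) = (12.9600, -9.7900, 204.1000°), ρ = 7.84
go_straight(4.57): x += 4.57·cos θ, y += 4.57·sin θ → (8.7883, -11.6561, 204.1000°)
turn_right(103.6°): centre at ρ to the right, rotate −103.6° → (-2.1217, -5.9282, 100.5000°)
turn_left(64.1°): centre at ρ to the left, rotate +64.1° → (-7.7484, 0.2016, 164.6000°)
go_straight(3.71): x += 3.71·cos θ, y += 3.71·sin θ → (-11.3252, 1.1868, 164.6000°)
turn_left(98.4°): centre at ρ to the left, rotate +98.4° → (-21.1888, -5.4162, 263.0000°)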